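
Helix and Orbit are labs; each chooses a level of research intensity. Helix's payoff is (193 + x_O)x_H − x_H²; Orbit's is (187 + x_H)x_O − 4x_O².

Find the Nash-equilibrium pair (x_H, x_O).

115.4, 37.8

Expanding Helix's payoff: 193x_H + x_Ox_H − x_H².
∂π/∂x_H = 193 + x_O − 2x_H = 0, so x_H = 96.5 + 0.5x_O.
Likewise for Orbit: x_O = 23.375 + 0.125x_H.
Solving the two reaction functions simultaneously: (1 − (0.5)(0.125))x_H = 96.5 + 0.5·23.375, so 0.9375x_H = 108.1875 and x_H = 115.4.
Then x_O = 23.375 + 0.125·115.4 = 37.8.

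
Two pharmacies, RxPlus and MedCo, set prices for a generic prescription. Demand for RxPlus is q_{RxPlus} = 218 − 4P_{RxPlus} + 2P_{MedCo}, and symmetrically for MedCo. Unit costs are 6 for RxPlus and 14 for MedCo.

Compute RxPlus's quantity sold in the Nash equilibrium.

141.6

RxPlus's profit: π = (P_{RxPlus} − 6)(218 − 4P_{RxPlus} + 2P_{MedCo}).
∂π/∂P_{RxPlus} = 242 − 8P_{RxPlus} + 2P_{MedCo} = 0 ⇒ P_{RxPlus} = 30.25 + 0.25P_{MedCo}.
Similarly P_{MedCo} = 34.25 + 0.25P_{RxPlus}.
Solving the two reaction functions simultaneously: (1 − (0.25)(0.25))P_{RxPlus} = 30.25 + 0.25·34.25, so 0.9375P_{RxPlus} = 38.8125 and P_{RxPlus} = 41.4.
Then P_{MedCo} = 34.25 + 0.25·41.4 = 44.6.
q_{RxPlus} = 218 − 4·41.4 + 2·44.6 = 141.6.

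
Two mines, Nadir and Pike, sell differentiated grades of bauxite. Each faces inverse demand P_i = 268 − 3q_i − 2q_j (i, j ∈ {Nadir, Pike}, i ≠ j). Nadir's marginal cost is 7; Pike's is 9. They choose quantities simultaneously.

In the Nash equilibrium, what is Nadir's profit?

3217.6875

Mine Nadir's profit: π = q_{Nadir}(268 − 3q_{Nadir} − 2q_{Pike}) − 7q_{Nadir}.
∂π/∂q_{Nadir} = 261 − 6q_{Nadir} − 2q_{Pike} = 0 ⇒ q_{Nadir} = 43.5 − (1/3)q_{Pike}.
Similarly q_{Pike} = 259/6 − (1/3)q_{Nadir}.
Substituting the second reaction function into the first: q_{Nadir} = 43.5 − (1/3)(259/6 − (1/3)q_{Nadir}), which gives (8/9)q_{Nadir} = 262/9 ⇒ q_{Nadir} = 32.75.
Then q_{Pike} = 259/6 − (1/3)·32.75 = 32.25.
P_{Nadir} = 268 − 3·32.75 − 2·32.25 = 105.25.
Profit = (105.25 − 7)·32.75 = 3217.6875.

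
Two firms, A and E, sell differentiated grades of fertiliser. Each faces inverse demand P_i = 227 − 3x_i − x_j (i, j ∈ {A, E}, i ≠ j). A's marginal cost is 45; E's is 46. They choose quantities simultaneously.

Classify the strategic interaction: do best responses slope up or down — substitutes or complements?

Firm A's profit: π = x_A(227 − 3x_A − x_E) − 45x_A.
∂π/∂x_A = 182 − 6x_A − x_E = 0 ⇒ x_A = 91/3 − (1/6)x_E.
The best-response slope dx_A/dx_E = −1/6 < 0: the reaction function is downward-sloping, so the choices are strategic substitutes.

strategic substitutes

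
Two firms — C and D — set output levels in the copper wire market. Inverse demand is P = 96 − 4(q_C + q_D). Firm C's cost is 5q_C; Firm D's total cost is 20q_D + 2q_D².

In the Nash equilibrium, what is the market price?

44.4

Firm C's profit: π = q_C(96 − 4(q_C + q_D)) − 5q_C.
∂π/∂q_C = 91 − 8q_C − 4q_D = 0, so q_C = 11.375 − 0.5q_D.
For D: ∂π/∂q_D = 76 − 12q_D − 4q_C = 0 ⇒ q_D = 19/3 − (1/3)q_C.
Solving the two reaction functions simultaneously: (1 − (−0.5)(−1/3))q_C = 11.375 − 0.5·(19/3), so (5/6)q_C = 197/24 and q_C = 9.85.
Then q_D = 19/3 − (1/3)·9.85 = 3.05.
Equilibrium price: P = 96 − 4·12.9 = 44.4.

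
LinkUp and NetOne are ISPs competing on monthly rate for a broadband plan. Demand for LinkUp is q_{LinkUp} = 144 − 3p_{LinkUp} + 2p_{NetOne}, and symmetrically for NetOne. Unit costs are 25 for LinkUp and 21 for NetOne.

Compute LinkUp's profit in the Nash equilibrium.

2523

LinkUp's profit: π = (p_{LinkUp} − 25)(144 − 3p_{LinkUp} + 2p_{NetOne}).
∂π/∂p_{LinkUp} = 219 − 6p_{LinkUp} + 2p_{NetOne} = 0 ⇒ p_{LinkUp} = 36.5 + (1/3)p_{NetOne}.
Similarly p_{NetOne} = 34.5 + (1/3)p_{LinkUp}.
Plugging p_{NetOne} into LinkUp's best response: p_{LinkUp} = 36.5 + (1/3)(34.5 + (1/3)p_{LinkUp}) ⇒ (8/9)p_{LinkUp} = 48, so p_{LinkUp} = 54.
Then p_{NetOne} = 34.5 + (1/3)·54 = 52.5.
q_{LinkUp} = 144 − 3·54 + 2·52.5 = 87.
Profit = (54 − 25)·87 = 2523.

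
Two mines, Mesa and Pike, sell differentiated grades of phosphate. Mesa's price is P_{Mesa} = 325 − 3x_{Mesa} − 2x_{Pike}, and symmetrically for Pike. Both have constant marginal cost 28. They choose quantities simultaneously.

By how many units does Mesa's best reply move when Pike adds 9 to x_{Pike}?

-3

Mine Mesa's profit: π = x_{Mesa}(325 − 3x_{Mesa} − 2x_{Pike}) − 28x_{Mesa}.
∂π/∂x_{Mesa} = 297 − 6x_{Mesa} − 2x_{Pike} = 0 ⇒ x_{Mesa} = 49.5 − (1/3)x_{Pike}.
The reaction-function slope is −1/3, so a 9-unit rise in x_{Pike} moves x_{Mesa} by −1/3 × 9 = −3. Mesa's best response falls — the actions are strategic substitutes.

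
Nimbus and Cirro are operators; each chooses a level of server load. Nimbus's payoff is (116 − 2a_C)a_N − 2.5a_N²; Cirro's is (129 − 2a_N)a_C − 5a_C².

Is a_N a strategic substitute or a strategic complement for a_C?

strategic substitutes

Expanding Nimbus's payoff: 116a_N − 2a_Ca_N − 2.5a_N².
∂π/∂a_N = 116 − 2a_C − 5a_N = 0, so a_N = 23.2 − 0.4a_C.
The best-response slope da_N/da_C = −0.4 < 0: the reaction function is downward-sloping, so the choices are strategic substitutes.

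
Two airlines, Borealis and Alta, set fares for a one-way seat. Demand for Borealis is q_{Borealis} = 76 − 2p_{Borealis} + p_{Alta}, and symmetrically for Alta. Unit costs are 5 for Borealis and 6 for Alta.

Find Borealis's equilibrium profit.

Borealis's profit: π = (p_{Borealis} − 5)(76 − 2p_{Borealis} + p_{Alta}).
∂π/∂p_{Borealis} = 86 − 4p_{Borealis} + p_{Alta} = 0 ⇒ p_{Borealis} = 21.5 + 0.25p_{Alta}.
Similarly p_{Alta} = 22 + 0.25p_{Borealis}.
Substituting the second reaction function into the first: p_{Borealis} = 21.5 + 0.25(22 + 0.25p_{Borealis}), which gives 0.9375p_{Borealis} = 27 ⇒ p_{Borealis} = 28.8.
Then p_{Alta} = 22 + 0.25·28.8 = 29.2.
q_{Borealis} = 76 − 2·28.8 + 29.2 = 47.6.
Profit = (28.8 − 5)·47.6 = 1132.88.

1132.88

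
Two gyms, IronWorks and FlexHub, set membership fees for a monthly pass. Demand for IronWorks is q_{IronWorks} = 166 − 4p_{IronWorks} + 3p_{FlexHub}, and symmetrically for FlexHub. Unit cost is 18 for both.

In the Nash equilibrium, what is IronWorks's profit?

IronWorks's profit: π = (p_{IronWorks} − 18)(166 − 4p_{IronWorks} + 3p_{FlexHub}).
∂π/∂p_{IronWorks} = 238 − 8p_{IronWorks} + 3p_{FlexHub} = 0 ⇒ p_{IronWorks} = 29.75 + 0.375p_{FlexHub}.
By symmetry p_{FlexHub} = p_{IronWorks}; substituting into the reaction function, 0.625p_{IronWorks} = 29.75 and p_{IronWorks} = 47.6.
q_{IronWorks} = 166 − 4·47.6 + 3·47.6 = 118.4.
Profit = (47.6 − 18)·118.4 = 3504.64.

3504.64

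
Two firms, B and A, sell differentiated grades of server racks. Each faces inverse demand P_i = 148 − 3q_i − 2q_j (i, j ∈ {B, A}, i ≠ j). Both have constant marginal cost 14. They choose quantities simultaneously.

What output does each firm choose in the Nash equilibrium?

Firm B's profit: π = q_B(148 − 3q_B − 2q_A) − 14q_B.
∂π/∂q_B = 134 − 6q_B − 2q_A = 0 ⇒ q_B = 67/3 − (1/3)q_A.
The game is symmetric, so in equilibrium q_A = q_B: the reaction function gives (4/3)q_B = 67/3, hence q_B = 16.75.

16.75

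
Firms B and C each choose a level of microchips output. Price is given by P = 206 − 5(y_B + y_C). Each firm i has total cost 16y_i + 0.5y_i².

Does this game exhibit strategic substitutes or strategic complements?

Firm B's profit: π = y_B(206 − 5(y_B + y_C)) − 16y_B − 0.5y_B².
∂π/∂y_B = 190 − 11y_B − 5y_C = 0, so y_B = 190/11 − (5/11)y_C.
The best-response slope dy_B/dy_C = −5/11 < 0: the reaction function is downward-sloping, so the choices are strategic substitutes.

strategic substitutes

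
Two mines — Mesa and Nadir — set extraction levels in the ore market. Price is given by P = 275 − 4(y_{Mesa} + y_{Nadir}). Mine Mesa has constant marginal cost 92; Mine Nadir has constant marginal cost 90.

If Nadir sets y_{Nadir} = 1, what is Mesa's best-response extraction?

Mine Mesa's profit: π = y_{Mesa}(275 − 4(y_{Mesa} + y_{Nadir})) − 92y_{Mesa}.
∂π/∂y_{Mesa} = 183 − 8y_{Mesa} − 4y_{Nadir} = 0, so y_{Mesa} = 22.875 − 0.5y_{Nadir}.
At y_{Nadir} = 1: y_{Mesa} = 22.875 − 0.5·1 = 22.375.

22.375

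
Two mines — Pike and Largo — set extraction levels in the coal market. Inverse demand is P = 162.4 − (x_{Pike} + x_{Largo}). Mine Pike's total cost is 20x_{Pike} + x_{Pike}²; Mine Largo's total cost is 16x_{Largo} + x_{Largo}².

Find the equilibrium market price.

104.64

Mine Pike's profit: π = x_{Pike}(162.4 − (x_{Pike} + x_{Largo})) − 20x_{Pike} − x_{Pike}².
∂π/∂x_{Pike} = 142.4 − 4x_{Pike} − x_{Largo} = 0, so x_{Pike} = 35.6 − 0.25x_{Largo}.
By the same steps for Largo: x_{Largo} = 36.6 − 0.25x_{Pike}.
Substituting the second reaction function into the first: x_{Pike} = 35.6 − 0.25(36.6 − 0.25x_{Pike}), which gives 0.9375x_{Pike} = 26.45 ⇒ x_{Pike} = 2116/75.
Then x_{Largo} = 36.6 − 0.25·(2116/75) = 2216/75.
Equilibrium price: P = 162.4 − 57.76 = 104.64.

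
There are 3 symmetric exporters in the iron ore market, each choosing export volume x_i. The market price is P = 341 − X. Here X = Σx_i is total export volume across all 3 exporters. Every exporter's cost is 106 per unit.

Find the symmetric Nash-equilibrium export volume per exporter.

A representative exporter's profit is π_i = x_i(341 − X) − 106x_i, with X = x_i + Σ_{j≠i} x_j.
First-order condition: 235 − 2x_i − Σ_{j≠i} x_j = 0.
Imposing symmetry (x_j = x for all j) turns Σ_{j≠i} x_j into 2x, so 235 = 4x and x = 58.75.

58.75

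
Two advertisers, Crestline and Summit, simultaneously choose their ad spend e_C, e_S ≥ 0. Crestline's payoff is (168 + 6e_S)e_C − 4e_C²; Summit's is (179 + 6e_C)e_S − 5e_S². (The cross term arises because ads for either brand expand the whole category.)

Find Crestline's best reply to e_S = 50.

58.5

Expanding Crestline's payoff: 168e_C + 6e_Se_C − 4e_C².
∂π/∂e_C = 168 + 6e_S − 8e_C = 0, so e_C = 21 + 0.75e_S.
At e_S = 50: e_C = 21 + 0.75·50 = 58.5.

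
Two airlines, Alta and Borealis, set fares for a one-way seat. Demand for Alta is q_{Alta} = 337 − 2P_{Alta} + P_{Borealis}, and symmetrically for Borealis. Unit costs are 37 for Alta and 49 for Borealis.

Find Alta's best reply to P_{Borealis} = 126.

134.25

Alta's profit: π = (P_{Alta} − 37)(337 − 2P_{Alta} + P_{Borealis}).
∂π/∂P_{Alta} = 411 − 4P_{Alta} + P_{Borealis} = 0 ⇒ P_{Alta} = 102.75 + 0.25P_{Borealis}.
At P_{Borealis} = 126: P_{Alta} = 102.75 + 0.25·126 = 134.25.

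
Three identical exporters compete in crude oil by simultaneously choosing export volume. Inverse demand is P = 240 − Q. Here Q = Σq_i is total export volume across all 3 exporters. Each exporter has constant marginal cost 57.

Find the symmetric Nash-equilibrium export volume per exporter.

45.75

A representative exporter's profit is π_i = q_i(240 − Q) − 57q_i, with Q = q_i + Σ_{j≠i} q_j.
First-order condition: 183 − 2q_i − Σ_{j≠i} q_j = 0.
With identical exporters, set every q_j = q: then 183 − 2q − 2q = 0, i.e. q = 183/4 = 45.75.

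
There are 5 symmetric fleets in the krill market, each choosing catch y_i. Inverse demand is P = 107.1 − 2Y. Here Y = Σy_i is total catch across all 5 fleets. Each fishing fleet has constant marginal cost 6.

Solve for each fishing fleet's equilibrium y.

8.425

A representative fishing fleet's profit is π_i = y_i(107.1 − 2Y) − 6y_i, with Y = y_i + Σ_{j≠i} y_j.
First-order condition: 101.1 − 4y_i − 2Σ_{j≠i} y_j = 0.
In a symmetric equilibrium every fishing fleet chooses the same y, so Σ_{j≠i} y_j = 4y. The condition becomes 101.1 − 12y = 0, giving y = 101.1/12 = 8.425.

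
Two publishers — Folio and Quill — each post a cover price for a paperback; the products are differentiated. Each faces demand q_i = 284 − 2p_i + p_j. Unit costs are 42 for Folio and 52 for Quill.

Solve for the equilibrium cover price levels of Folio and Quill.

124, 128

Folio's profit: π = (p_{Folio} − 42)(284 − 2p_{Folio} + p_{Quill}).
∂π/∂p_{Folio} = 368 − 4p_{Folio} + p_{Quill} = 0 ⇒ p_{Folio} = 92 + 0.25p_{Quill}.
Similarly p_{Quill} = 97 + 0.25p_{Folio}.
Solving the two reaction functions simultaneously: (1 − (0.25)(0.25))p_{Folio} = 92 + 0.25·97, so 0.9375p_{Folio} = 116.25 and p_{Folio} = 124.
Then p_{Quill} = 97 + 0.25·124 = 128.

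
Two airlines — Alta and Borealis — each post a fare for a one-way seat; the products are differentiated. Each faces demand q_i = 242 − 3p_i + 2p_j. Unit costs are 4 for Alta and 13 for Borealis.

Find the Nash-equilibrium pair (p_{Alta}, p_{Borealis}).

65.1875, 68.5625

Alta's profit: π = (p_{Alta} − 4)(242 − 3p_{Alta} + 2p_{Borealis}).
∂π/∂p_{Alta} = 254 − 6p_{Alta} + 2p_{Borealis} = 0 ⇒ p_{Alta} = 127/3 + (1/3)p_{Borealis}.
Similarly p_{Borealis} = 281/6 + (1/3)p_{Alta}.
Substituting the second reaction function into the first: p_{Alta} = 127/3 + (1/3)(281/6 + (1/3)p_{Alta}), which gives (8/9)p_{Alta} = 1043/18 ⇒ p_{Alta} = 65.1875.
Then p_{Borealis} = 281/6 + (1/3)·65.1875 = 68.5625.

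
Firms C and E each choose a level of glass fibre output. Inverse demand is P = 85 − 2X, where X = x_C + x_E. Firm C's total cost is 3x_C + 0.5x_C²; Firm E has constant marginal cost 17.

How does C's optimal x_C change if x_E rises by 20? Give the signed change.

-8

Firm C's profit: π = x_C(85 − 2(x_C + x_E)) − 3x_C − 0.5x_C².
∂π/∂x_C = 82 − 5x_C − 2x_E = 0, so x_C = 16.4 − 0.4x_E.
The reaction-function slope is −0.4, so a 20-unit rise in x_E moves x_C by −0.4 × 20 = −8. C's best response falls — the actions are strategic substitutes.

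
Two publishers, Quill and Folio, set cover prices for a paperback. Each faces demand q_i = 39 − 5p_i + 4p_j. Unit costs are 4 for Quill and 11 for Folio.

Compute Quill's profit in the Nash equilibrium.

Quill's profit: π = (p_{Quill} − 4)(39 − 5p_{Quill} + 4p_{Folio}).
∂π/∂p_{Quill} = 59 − 10p_{Quill} + 4p_{Folio} = 0 ⇒ p_{Quill} = 5.9 + 0.4p_{Folio}.
Similarly p_{Folio} = 9.4 + 0.4p_{Quill}.
Substituting the second reaction function into the first: p_{Quill} = 5.9 + 0.4(9.4 + 0.4p_{Quill}), which gives 0.84p_{Quill} = 9.66 ⇒ p_{Quill} = 11.5.
Then p_{Folio} = 9.4 + 0.4·11.5 = 14.
q_{Quill} = 39 − 5·11.5 + 4·14 = 37.5.
Profit = (11.5 − 4)·37.5 = 281.25.

281.25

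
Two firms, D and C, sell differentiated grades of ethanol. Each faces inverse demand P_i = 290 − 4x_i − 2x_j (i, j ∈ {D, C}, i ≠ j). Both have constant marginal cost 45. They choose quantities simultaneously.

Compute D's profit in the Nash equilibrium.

2401

Firm D's profit: π = x_D(290 − 4x_D − 2x_C) − 45x_D.
∂π/∂x_D = 245 − 8x_D − 2x_C = 0 ⇒ x_D = 30.625 − 0.25x_C.
Setting x_D = x_C in the reaction function: x_D = 30.625 − 0.25x_D, so x_D = 30.625 / 1.25 = 24.5.
P_D = 290 − 4·24.5 − 2·24.5 = 143.
Profit = (143 − 45)·24.5 = 2401.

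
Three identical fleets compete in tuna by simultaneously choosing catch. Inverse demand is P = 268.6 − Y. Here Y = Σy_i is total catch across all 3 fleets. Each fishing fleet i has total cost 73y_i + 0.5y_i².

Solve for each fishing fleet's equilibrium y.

A representative fishing fleet's profit is π_i = y_i(268.6 − Y) − 73y_i − 0.5y_i², with Y = y_i + Σ_{j≠i} y_j.
First-order condition: 195.6 − 3y_i − Σ_{j≠i} y_j = 0.
Imposing symmetry (y_j = y for all j) turns Σ_{j≠i} y_j into 2y, so 195.6 = 5y and y = 39.12.

39.12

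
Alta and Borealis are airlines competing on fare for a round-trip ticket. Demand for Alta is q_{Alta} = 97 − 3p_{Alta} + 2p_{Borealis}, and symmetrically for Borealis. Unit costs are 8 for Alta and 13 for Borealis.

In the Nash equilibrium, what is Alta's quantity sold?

69.5625

Alta's profit: π = (p_{Alta} − 8)(97 − 3p_{Alta} + 2p_{Borealis}).
∂π/∂p_{Alta} = 121 − 6p_{Alta} + 2p_{Borealis} = 0 ⇒ p_{Alta} = 121/6 + (1/3)p_{Borealis}.
Similarly p_{Borealis} = 68/3 + (1/3)p_{Alta}.
Plugging p_{Borealis} into Alta's best response: p_{Alta} = 121/6 + (1/3)(68/3 + (1/3)p_{Alta}) ⇒ (8/9)p_{Alta} = 499/18, so p_{Alta} = 31.1875.
Then p_{Borealis} = 68/3 + (1/3)·31.1875 = 33.0625.
q_{Alta} = 97 − 3·31.1875 + 2·33.0625 = 69.5625.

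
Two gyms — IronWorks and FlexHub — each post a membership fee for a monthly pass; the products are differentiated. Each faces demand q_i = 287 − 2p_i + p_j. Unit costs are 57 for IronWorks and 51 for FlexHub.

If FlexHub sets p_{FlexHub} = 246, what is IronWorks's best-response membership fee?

161.75

IronWorks's profit: π = (p_{IronWorks} − 57)(287 − 2p_{IronWorks} + p_{FlexHub}).
∂π/∂p_{IronWorks} = 401 − 4p_{IronWorks} + p_{FlexHub} = 0 ⇒ p_{IronWorks} = 100.25 + 0.25p_{FlexHub}.
At p_{FlexHub} = 246: p_{IronWorks} = 100.25 + 0.25·246 = 161.75.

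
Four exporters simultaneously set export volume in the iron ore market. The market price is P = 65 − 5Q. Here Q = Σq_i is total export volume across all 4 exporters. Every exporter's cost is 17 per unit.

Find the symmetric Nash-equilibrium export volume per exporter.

1.92

A representative exporter's profit is π_i = q_i(65 − 5Q) − 17q_i, with Q = q_i + Σ_{j≠i} q_j.
First-order condition: 48 − 10q_i − 5Σ_{j≠i} q_j = 0.
Imposing symmetry (q_j = q for all j) turns Σ_{j≠i} q_j into 3q, so 48 = 25q and q = 1.92.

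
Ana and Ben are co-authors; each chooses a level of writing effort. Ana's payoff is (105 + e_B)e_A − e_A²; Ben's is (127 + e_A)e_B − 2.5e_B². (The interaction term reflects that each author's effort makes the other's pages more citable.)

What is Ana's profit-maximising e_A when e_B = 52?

78.5

Expanding Ana's payoff: 105e_A + e_Be_A − e_A².
∂π/∂e_A = 105 + e_B − 2e_A = 0, so e_A = 52.5 + 0.5e_B.
At e_B = 52: e_A = 52.5 + 0.5·52 = 78.5.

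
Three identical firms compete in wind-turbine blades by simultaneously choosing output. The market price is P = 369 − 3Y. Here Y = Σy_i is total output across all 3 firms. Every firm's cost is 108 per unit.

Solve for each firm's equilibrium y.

A representative firm's profit is π_i = y_i(369 − 3Y) − 108y_i, with Y = y_i + Σ_{j≠i} y_j.
First-order condition: 261 − 6y_i − 3Σ_{j≠i} y_j = 0.
With identical firms, set every y_j = y: then 261 − 6y − 6y = 0, i.e. y = 261/12 = 21.75.

21.75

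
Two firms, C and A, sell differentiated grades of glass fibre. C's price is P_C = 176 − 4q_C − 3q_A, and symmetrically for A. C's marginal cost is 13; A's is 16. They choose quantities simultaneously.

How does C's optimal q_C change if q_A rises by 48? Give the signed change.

-18

Firm C's profit: π = q_C(176 − 4q_C − 3q_A) − 13q_C.
∂π/∂q_C = 163 − 8q_C − 3q_A = 0 ⇒ q_C = 20.375 − 0.375q_A.
The reaction-function slope is −0.375, so a 48-unit rise in q_A moves q_C by −0.375 × 48 = −18. C's best response falls — the actions are strategic substitutes.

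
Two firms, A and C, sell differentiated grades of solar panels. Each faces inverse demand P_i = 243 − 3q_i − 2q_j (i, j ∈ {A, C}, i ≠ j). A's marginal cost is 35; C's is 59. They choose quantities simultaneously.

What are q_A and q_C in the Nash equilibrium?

27.5, 21.5

Firm A's profit: π = q_A(243 − 3q_A − 2q_C) − 35q_A.
∂π/∂q_A = 208 − 6q_A − 2q_C = 0 ⇒ q_A = 104/3 − (1/3)q_C.
Similarly q_C = 92/3 − (1/3)q_A.
Plugging q_C into A's best response: q_A = 104/3 − (1/3)(92/3 − (1/3)q_A) ⇒ (8/9)q_A = 220/9, so q_A = 27.5.
Then q_C = 92/3 − (1/3)·27.5 = 21.5.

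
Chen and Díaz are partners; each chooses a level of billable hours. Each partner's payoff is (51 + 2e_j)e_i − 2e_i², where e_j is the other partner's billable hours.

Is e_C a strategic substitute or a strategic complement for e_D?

Chen's payoff is (51 + 2e_D)e_C − 2e_C².
∂π/∂e_C = 51 + 2e_D − 4e_C = 0, so e_C = 12.75 + 0.5e_D.
The best-response slope de_C/de_D = 0.5 > 0: the reaction function is upward-sloping, so the choices are strategic complements.

strategic complements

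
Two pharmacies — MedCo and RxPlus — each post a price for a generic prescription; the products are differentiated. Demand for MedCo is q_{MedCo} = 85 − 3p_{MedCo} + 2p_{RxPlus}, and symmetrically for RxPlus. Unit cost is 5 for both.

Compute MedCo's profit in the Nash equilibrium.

1200

MedCo's profit: π = (p_{MedCo} − 5)(85 − 3p_{MedCo} + 2p_{RxPlus}).
∂π/∂p_{MedCo} = 100 − 6p_{MedCo} + 2p_{RxPlus} = 0 ⇒ p_{MedCo} = 50/3 + (1/3)p_{RxPlus}.
The game is symmetric, so in equilibrium p_{RxPlus} = p_{MedCo}: the reaction function gives (2/3)p_{MedCo} = 50/3, hence p_{MedCo} = 25.
q_{MedCo} = 85 − 3·25 + 2·25 = 60.
Profit = (25 − 5)·60 = 1200.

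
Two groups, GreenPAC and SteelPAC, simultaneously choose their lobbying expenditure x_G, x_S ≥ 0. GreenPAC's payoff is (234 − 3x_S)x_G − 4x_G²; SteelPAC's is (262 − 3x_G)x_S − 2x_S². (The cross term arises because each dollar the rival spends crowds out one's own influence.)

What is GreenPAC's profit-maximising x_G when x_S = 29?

Expanding GreenPAC's payoff: 234x_G − 3x_Sx_G − 4x_G².
∂π/∂x_G = 234 − 3x_S − 8x_G = 0, so x_G = 29.25 − 0.375x_S.
At x_S = 29: x_G = 29.25 − 0.375·29 = 18.375.

18.375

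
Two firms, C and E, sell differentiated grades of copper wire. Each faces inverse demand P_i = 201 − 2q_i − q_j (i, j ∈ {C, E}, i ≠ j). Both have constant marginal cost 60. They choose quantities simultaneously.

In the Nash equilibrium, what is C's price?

116.4

Firm C's profit: π = q_C(201 − 2q_C − q_E) − 60q_C.
∂π/∂q_C = 141 − 4q_C − q_E = 0 ⇒ q_C = 35.25 − 0.25q_E.
Setting q_C = q_E in the reaction function: q_C = 35.25 − 0.25q_C, so q_C = 35.25 / 1.25 = 28.2.
P_C = 201 − 2·28.2 − 28.2 = 116.4.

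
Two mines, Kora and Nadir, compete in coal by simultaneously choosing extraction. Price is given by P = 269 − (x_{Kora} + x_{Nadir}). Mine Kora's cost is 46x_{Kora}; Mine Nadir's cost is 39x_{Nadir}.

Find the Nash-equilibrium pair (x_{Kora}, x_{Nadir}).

Mine Kora's profit: π = x_{Kora}(269 − (x_{Kora} + x_{Nadir})) − 46x_{Kora}.
∂π/∂x_{Kora} = 223 − 2x_{Kora} − x_{Nadir} = 0, so x_{Kora} = 111.5 − 0.5x_{Nadir}.
By the same steps for Nadir: x_{Nadir} = 115 − 0.5x_{Kora}.
Solving the two reaction functions simultaneously: (1 − (−0.5)(−0.5))x_{Kora} = 111.5 − 0.5·115, so 0.75x_{Kora} = 54 and x_{Kora} = 72.
Then x_{Nadir} = 115 − 0.5·72 = 79.

72, 79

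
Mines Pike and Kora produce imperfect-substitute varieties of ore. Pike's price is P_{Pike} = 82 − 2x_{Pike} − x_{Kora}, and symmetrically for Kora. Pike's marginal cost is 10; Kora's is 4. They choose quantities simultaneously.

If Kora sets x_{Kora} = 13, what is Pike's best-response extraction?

14.75

Mine Pike's profit: π = x_{Pike}(82 − 2x_{Pike} − x_{Kora}) − 10x_{Pike}.
∂π/∂x_{Pike} = 72 − 4x_{Pike} − x_{Kora} = 0 ⇒ x_{Pike} = 18 − 0.25x_{Kora}.
At x_{Kora} = 13: x_{Pike} = 18 − 0.25·13 = 14.75.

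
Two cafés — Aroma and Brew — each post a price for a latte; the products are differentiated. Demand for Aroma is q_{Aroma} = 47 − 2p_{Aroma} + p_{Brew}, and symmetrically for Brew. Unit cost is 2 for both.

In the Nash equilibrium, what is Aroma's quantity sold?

Aroma's profit: π = (p_{Aroma} − 2)(47 − 2p_{Aroma} + p_{Brew}).
∂π/∂p_{Aroma} = 51 − 4p_{Aroma} + p_{Brew} = 0 ⇒ p_{Aroma} = 12.75 + 0.25p_{Brew}.
The game is symmetric, so in equilibrium p_{Brew} = p_{Aroma}: the reaction function gives 0.75p_{Aroma} = 12.75, hence p_{Aroma} = 17.
q_{Aroma} = 47 − 2·17 + 17 = 30.

30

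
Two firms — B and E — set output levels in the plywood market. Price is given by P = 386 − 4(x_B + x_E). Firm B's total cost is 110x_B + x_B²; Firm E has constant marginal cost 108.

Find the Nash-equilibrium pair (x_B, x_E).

17.125, 26.1875

Firm B's profit: π = x_B(386 − 4(x_B + x_E)) − 110x_B − x_B².
∂π/∂x_B = 276 − 10x_B − 4x_E = 0, so x_B = 27.6 − 0.4x_E.
For E: ∂π/∂x_E = 278 − 8x_E − 4x_B = 0 ⇒ x_E = 34.75 − 0.5x_B.
Plugging x_E into B's best response: x_B = 27.6 − 0.4(34.75 − 0.5x_B) ⇒ 0.8x_B = 13.7, so x_B = 17.125.
Then x_E = 34.75 − 0.5·17.125 = 26.1875.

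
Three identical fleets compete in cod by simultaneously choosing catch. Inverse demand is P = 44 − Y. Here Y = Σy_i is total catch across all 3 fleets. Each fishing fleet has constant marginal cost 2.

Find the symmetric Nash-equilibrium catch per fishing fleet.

A representative fishing fleet's profit is π_i = y_i(44 − Y) − 2y_i, with Y = y_i + Σ_{j≠i} y_j.
First-order condition: 42 − 2y_i − Σ_{j≠i} y_j = 0.
Imposing symmetry (y_j = y for all j) turns Σ_{j≠i} y_j into 2y, so 42 = 4y and y = 10.5.

10.5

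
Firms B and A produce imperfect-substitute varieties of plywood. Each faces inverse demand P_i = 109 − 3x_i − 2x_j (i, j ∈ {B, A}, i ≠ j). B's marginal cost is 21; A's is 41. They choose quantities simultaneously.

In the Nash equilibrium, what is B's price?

Firm B's profit: π = x_B(109 − 3x_B − 2x_A) − 21x_B.
∂π/∂x_B = 88 − 6x_B − 2x_A = 0 ⇒ x_B = 44/3 − (1/3)x_A.
Similarly x_A = 34/3 − (1/3)x_B.
Substituting the second reaction function into the first: x_B = 44/3 − (1/3)(34/3 − (1/3)x_B), which gives (8/9)x_B = 98/9 ⇒ x_B = 12.25.
Then x_A = 34/3 − (1/3)·12.25 = 7.25.
P_B = 109 − 3·12.25 − 2·7.25 = 57.75.

57.75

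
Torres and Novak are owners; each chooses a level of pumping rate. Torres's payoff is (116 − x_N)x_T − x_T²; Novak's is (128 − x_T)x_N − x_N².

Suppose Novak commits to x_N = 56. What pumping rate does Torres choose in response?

Expanding Torres's payoff: 116x_T − x_Nx_T − x_T².
∂π/∂x_T = 116 − x_N − 2x_T = 0, so x_T = 58 − 0.5x_N.
At x_N = 56: x_T = 58 − 0.5·56 = 30.

30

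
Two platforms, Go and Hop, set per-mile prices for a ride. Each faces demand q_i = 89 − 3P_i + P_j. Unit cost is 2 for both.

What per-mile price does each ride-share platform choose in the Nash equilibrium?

19

Go's profit: π = (P_{Go} − 2)(89 − 3P_{Go} + P_{Hop}).
∂π/∂P_{Go} = 95 − 6P_{Go} + P_{Hop} = 0 ⇒ P_{Go} = 95/6 + (1/6)P_{Hop}.
Setting P_{Go} = P_{Hop} in the reaction function: P_{Go} = 95/6 + (1/6)P_{Go}, so P_{Go} = (95/6) / (5/6) = 19.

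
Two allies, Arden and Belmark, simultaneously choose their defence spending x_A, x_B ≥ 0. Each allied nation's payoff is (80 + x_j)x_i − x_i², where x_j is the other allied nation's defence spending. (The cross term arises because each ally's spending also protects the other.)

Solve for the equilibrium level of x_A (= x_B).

80

Arden's payoff is (80 + x_B)x_A − x_A².
∂π/∂x_A = 80 + x_B − 2x_A = 0, so x_A = 40 + 0.5x_B.
By symmetry x_B = x_A; substituting into the reaction function, 0.5x_A = 40 and x_A = 80.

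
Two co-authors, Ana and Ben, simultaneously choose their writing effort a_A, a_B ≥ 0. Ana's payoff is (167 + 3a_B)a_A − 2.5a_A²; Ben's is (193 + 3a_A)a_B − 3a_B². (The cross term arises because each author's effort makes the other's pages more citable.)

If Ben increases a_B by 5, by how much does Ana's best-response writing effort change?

3

Expanding Ana's payoff: 167a_A + 3a_Ba_A − 2.5a_A².
∂π/∂a_A = 167 + 3a_B − 5a_A = 0, so a_A = 33.4 + 0.6a_B.
The reaction-function slope is 0.6, so a 5-unit rise in a_B moves a_A by 0.6 × 5 = 3. Ana's best response rises — the actions are strategic complements.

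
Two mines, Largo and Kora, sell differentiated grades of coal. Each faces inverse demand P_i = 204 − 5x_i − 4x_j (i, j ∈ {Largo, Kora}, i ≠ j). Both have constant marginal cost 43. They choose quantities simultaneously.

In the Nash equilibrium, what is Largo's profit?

661.25

Mine Largo's profit: π = x_{Largo}(204 − 5x_{Largo} − 4x_{Kora}) − 43x_{Largo}.
∂π/∂x_{Largo} = 161 − 10x_{Largo} − 4x_{Kora} = 0 ⇒ x_{Largo} = 16.1 − 0.4x_{Kora}.
By symmetry x_{Kora} = x_{Largo}; substituting into the reaction function, 1.4x_{Largo} = 16.1 and x_{Largo} = 11.5.
P_{Largo} = 204 − 5·11.5 − 4·11.5 = 100.5.
Profit = (100.5 − 43)·11.5 = 661.25.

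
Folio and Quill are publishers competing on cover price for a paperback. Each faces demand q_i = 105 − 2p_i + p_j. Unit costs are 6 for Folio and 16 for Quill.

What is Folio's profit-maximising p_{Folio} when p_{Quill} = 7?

Folio's profit: π = (p_{Folio} − 6)(105 − 2p_{Folio} + p_{Quill}).
∂π/∂p_{Folio} = 117 − 4p_{Folio} + p_{Quill} = 0 ⇒ p_{Folio} = 29.25 + 0.25p_{Quill}.
At p_{Quill} = 7: p_{Folio} = 29.25 + 0.25·7 = 31.

31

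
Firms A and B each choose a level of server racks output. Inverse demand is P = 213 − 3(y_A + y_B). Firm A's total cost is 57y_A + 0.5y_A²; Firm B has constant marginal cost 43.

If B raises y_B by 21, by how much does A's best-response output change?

-9

Firm A's profit: π = y_A(213 − 3(y_A + y_B)) − 57y_A − 0.5y_A².
∂π/∂y_A = 156 − 7y_A − 3y_B = 0, so y_A = 156/7 − (3/7)y_B.
The reaction-function slope is −3/7, so a 21-unit rise in y_B moves y_A by −3/7 × 21 = −9. A's best response falls — the actions are strategic substitutes.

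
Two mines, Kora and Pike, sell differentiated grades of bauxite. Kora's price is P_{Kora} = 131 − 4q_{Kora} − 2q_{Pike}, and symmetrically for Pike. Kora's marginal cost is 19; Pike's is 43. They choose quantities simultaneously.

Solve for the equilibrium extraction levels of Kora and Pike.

12, 8

Mine Kora's profit: π = q_{Kora}(131 − 4q_{Kora} − 2q_{Pike}) − 19q_{Kora}.
∂π/∂q_{Kora} = 112 − 8q_{Kora} − 2q_{Pike} = 0 ⇒ q_{Kora} = 14 − 0.25q_{Pike}.
Similarly q_{Pike} = 11 − 0.25q_{Kora}.
Solving the two reaction functions simultaneously: (1 − (−0.25)(−0.25))q_{Kora} = 14 − 0.25·11, so 0.9375q_{Kora} = 11.25 and q_{Kora} = 12.
Then q_{Pike} = 11 − 0.25·12 = 8.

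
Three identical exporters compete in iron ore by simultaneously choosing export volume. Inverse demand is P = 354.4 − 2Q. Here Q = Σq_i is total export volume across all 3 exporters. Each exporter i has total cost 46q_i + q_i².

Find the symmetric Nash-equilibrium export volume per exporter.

A representative exporter's profit is π_i = q_i(354.4 − 2Q) − 46q_i − q_i², with Q = q_i + Σ_{j≠i} q_j.
First-order condition: 308.4 − 6q_i − 2Σ_{j≠i} q_j = 0.
In a symmetric equilibrium every exporter chooses the same q, so Σ_{j≠i} q_j = 2q. The condition becomes 308.4 − 10q = 0, giving q = 308.4/10 = 30.84.

30.84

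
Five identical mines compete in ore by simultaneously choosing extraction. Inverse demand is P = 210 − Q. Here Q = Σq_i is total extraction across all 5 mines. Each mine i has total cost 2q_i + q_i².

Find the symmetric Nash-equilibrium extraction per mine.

26

A representative mine's profit is π_i = q_i(210 − Q) − 2q_i − q_i², with Q = q_i + Σ_{j≠i} q_j.
First-order condition: 208 − 4q_i − Σ_{j≠i} q_j = 0.
With identical mines, set every q_j = q: then 208 − 4q − 4q = 0, i.e. q = 208/8 = 26.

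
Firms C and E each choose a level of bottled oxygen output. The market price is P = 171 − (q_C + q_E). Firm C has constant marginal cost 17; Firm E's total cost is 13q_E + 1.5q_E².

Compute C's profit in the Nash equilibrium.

Firm C's profit: π = q_C(171 − (q_C + q_E)) − 17q_C.
∂π/∂q_C = 154 − 2q_C − q_E = 0, so q_C = 77 − 0.5q_E.
For E: ∂π/∂q_E = 158 − 5q_E − q_C = 0 ⇒ q_E = 31.6 − 0.2q_C.
Substituting the second reaction function into the first: q_C = 77 − 0.5(31.6 − 0.2q_C), which gives 0.9q_C = 61.2 ⇒ q_C = 68.
Then q_E = 31.6 − 0.2·68 = 18.
Price P = 171 − 86 = 85.
C's profit: (85 − 17)·68 = 4624.

4624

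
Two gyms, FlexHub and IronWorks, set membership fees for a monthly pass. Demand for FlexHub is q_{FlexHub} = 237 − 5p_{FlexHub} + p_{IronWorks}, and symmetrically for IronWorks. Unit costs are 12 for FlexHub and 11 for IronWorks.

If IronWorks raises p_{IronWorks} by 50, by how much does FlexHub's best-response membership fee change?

FlexHub's profit: π = (p_{FlexHub} − 12)(237 − 5p_{FlexHub} + p_{IronWorks}).
∂π/∂p_{FlexHub} = 297 − 10p_{FlexHub} + p_{IronWorks} = 0 ⇒ p_{FlexHub} = 29.7 + 0.1p_{IronWorks}.
The reaction-function slope is 0.1, so a 50-unit rise in p_{IronWorks} moves p_{FlexHub} by 0.1 × 50 = 5. FlexHub's best response rises — the actions are strategic complements.

5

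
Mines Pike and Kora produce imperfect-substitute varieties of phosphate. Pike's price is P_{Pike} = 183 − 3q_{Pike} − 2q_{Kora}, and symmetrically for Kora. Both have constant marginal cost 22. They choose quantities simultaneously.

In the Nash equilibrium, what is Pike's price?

Mine Pike's profit: π = q_{Pike}(183 − 3q_{Pike} − 2q_{Kora}) − 22q_{Pike}.
∂π/∂q_{Pike} = 161 − 6q_{Pike} − 2q_{Kora} = 0 ⇒ q_{Pike} = 161/6 − (1/3)q_{Kora}.
Setting q_{Pike} = q_{Kora} in the reaction function: q_{Pike} = 161/6 − (1/3)q_{Pike}, so q_{Pike} = (161/6) / (4/3) = 20.125.
P_{Pike} = 183 − 3·20.125 − 2·20.125 = 82.375.

82.375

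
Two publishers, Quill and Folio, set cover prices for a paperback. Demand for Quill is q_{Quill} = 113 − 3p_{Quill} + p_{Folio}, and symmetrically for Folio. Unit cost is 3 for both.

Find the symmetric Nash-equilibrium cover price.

Quill's profit: π = (p_{Quill} − 3)(113 − 3p_{Quill} + p_{Folio}).
∂π/∂p_{Quill} = 122 − 6p_{Quill} + p_{Folio} = 0 ⇒ p_{Quill} = 61/3 + (1/6)p_{Folio}.
By symmetry p_{Folio} = p_{Quill}; substituting into the reaction function, (5/6)p_{Quill} = 61/3 and p_{Quill} = 24.4.

24.4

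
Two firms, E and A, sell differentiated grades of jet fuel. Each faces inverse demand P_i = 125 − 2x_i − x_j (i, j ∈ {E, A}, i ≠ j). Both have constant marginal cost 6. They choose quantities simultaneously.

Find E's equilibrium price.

53.6

Firm E's profit: π = x_E(125 − 2x_E − x_A) − 6x_E.
∂π/∂x_E = 119 − 4x_E − x_A = 0 ⇒ x_E = 29.75 − 0.25x_A.
The game is symmetric, so in equilibrium x_A = x_E: the reaction function gives 1.25x_E = 29.75, hence x_E = 23.8.
P_E = 125 − 2·23.8 − 23.8 = 53.6.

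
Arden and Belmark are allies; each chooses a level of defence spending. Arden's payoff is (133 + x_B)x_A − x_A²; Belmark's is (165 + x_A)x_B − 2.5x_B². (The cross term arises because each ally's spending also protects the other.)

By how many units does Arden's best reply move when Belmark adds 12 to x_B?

6

Expanding Arden's payoff: 133x_A + x_Bx_A − x_A².
∂π/∂x_A = 133 + x_B − 2x_A = 0, so x_A = 66.5 + 0.5x_B.
The reaction-function slope is 0.5, so a 12-unit rise in x_B moves x_A by 0.5 × 12 = 6. Arden's best response rises — the actions are strategic complements.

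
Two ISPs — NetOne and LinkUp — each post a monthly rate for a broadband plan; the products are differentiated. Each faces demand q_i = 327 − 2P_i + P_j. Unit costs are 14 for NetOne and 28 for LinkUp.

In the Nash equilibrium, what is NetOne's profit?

NetOne's profit: π = (P_{NetOne} − 14)(327 − 2P_{NetOne} + P_{LinkUp}).
∂π/∂P_{NetOne} = 355 − 4P_{NetOne} + P_{LinkUp} = 0 ⇒ P_{NetOne} = 88.75 + 0.25P_{LinkUp}.
Similarly P_{LinkUp} = 95.75 + 0.25P_{NetOne}.
Plugging P_{LinkUp} into NetOne's best response: P_{NetOne} = 88.75 + 0.25(95.75 + 0.25P_{NetOne}) ⇒ 0.9375P_{NetOne} = 112.6875, so P_{NetOne} = 120.2.
Then P_{LinkUp} = 95.75 + 0.25·120.2 = 125.8.
q_{NetOne} = 327 − 2·120.2 + 125.8 = 212.4.
Profit = (120.2 − 14)·212.4 = 22556.88.

22556.88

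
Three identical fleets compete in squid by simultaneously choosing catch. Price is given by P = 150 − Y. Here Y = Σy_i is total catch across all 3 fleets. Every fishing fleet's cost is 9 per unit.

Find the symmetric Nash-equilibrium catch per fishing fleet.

35.25

A representative fishing fleet's profit is π_i = y_i(150 − Y) − 9y_i, with Y = y_i + Σ_{j≠i} y_j.
First-order condition: 141 − 2y_i − Σ_{j≠i} y_j = 0.
Imposing symmetry (y_j = y for all j) turns Σ_{j≠i} y_j into 2y, so 141 = 4y and y = 35.25.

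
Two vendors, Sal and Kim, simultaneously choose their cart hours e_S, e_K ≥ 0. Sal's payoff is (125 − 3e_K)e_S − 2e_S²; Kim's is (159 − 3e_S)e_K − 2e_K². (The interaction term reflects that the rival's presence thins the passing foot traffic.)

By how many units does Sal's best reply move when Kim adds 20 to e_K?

Expanding Sal's payoff: 125e_S − 3e_Ke_S − 2e_S².
∂π/∂e_S = 125 − 3e_K − 4e_S = 0, so e_S = 31.25 − 0.75e_K.
The reaction-function slope is −0.75, so a 20-unit rise in e_K moves e_S by −0.75 × 20 = −15. Sal's best response falls — the actions are strategic substitutes.

-15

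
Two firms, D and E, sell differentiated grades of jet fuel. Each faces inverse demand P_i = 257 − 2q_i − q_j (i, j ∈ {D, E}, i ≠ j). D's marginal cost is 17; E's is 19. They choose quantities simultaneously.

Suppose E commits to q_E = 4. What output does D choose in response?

59

Firm D's profit: π = q_D(257 − 2q_D − q_E) − 17q_D.
∂π/∂q_D = 240 − 4q_D − q_E = 0 ⇒ q_D = 60 − 0.25q_E.
At q_E = 4: q_D = 60 − 0.25·4 = 59.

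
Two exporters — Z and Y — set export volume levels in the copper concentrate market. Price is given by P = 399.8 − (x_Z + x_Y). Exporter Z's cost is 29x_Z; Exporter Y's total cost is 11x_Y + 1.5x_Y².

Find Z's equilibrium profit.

Exporter Z's profit: π = x_Z(399.8 − (x_Z + x_Y)) − 29x_Z.
∂π/∂x_Z = 370.8 − 2x_Z − x_Y = 0, so x_Z = 185.4 − 0.5x_Y.
For Y: ∂π/∂x_Y = 388.8 − 5x_Y − x_Z = 0 ⇒ x_Y = 77.76 − 0.2x_Z.
Substituting the second reaction function into the first: x_Z = 185.4 − 0.5(77.76 − 0.2x_Z), which gives 0.9x_Z = 146.52 ⇒ x_Z = 162.8.
Then x_Y = 77.76 − 0.2·162.8 = 45.2.
Price P = 399.8 − 208 = 191.8.
Z's profit: (191.8 − 29)·162.8 = 26503.84.

26503.84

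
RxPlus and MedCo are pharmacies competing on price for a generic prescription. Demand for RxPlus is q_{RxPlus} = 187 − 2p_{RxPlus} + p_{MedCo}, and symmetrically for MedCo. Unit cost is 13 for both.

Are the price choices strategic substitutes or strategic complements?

RxPlus's profit: π = (p_{RxPlus} − 13)(187 − 2p_{RxPlus} + p_{MedCo}).
∂π/∂p_{RxPlus} = 213 − 4p_{RxPlus} + p_{MedCo} = 0 ⇒ p_{RxPlus} = 53.25 + 0.25p_{MedCo}.
The best-response slope dp_{RxPlus}/dp_{MedCo} = 0.25 > 0: the reaction function is upward-sloping, so the choices are strategic complements.

strategic complements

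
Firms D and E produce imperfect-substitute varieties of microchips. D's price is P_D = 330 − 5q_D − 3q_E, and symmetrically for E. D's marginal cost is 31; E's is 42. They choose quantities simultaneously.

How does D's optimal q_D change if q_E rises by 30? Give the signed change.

-9

Firm D's profit: π = q_D(330 − 5q_D − 3q_E) − 31q_D.
∂π/∂q_D = 299 − 10q_D − 3q_E = 0 ⇒ q_D = 29.9 − 0.3q_E.
The reaction-function slope is −0.3, so a 30-unit rise in q_E moves q_D by −0.3 × 30 = −9. D's best response falls — the actions are strategic substitutes.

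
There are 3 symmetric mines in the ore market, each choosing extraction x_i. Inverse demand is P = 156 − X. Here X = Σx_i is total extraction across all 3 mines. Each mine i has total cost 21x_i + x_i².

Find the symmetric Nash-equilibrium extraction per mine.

A representative mine's profit is π_i = x_i(156 − X) − 21x_i − x_i², with X = x_i + Σ_{j≠i} x_j.
First-order condition: 135 − 4x_i − Σ_{j≠i} x_j = 0.
With identical mines, set every x_j = x: then 135 − 4x − 2x = 0, i.e. x = 135/6 = 22.5.

22.5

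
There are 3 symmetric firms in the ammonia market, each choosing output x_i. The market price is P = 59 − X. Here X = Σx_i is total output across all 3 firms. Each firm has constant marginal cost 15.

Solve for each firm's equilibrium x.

A representative firm's profit is π_i = x_i(59 − X) − 15x_i, with X = x_i + Σ_{j≠i} x_j.
First-order condition: 44 − 2x_i − Σ_{j≠i} x_j = 0.
Imposing symmetry (x_j = x for all j) turns Σ_{j≠i} x_j into 2x, so 44 = 4x and x = 11.

11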